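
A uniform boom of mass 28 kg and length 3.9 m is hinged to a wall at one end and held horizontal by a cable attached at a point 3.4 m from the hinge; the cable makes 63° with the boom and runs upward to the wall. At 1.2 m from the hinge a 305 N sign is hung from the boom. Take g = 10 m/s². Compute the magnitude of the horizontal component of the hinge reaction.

Take torques about the hinge: T sin 63° · 3.4 = 28×10×1.95 + 305×1.2 = 912 N·m.
So T = 912 / (0.8910 × 3.4) = 301.05 N.
ΣF_x = 0: H_x = T cos 63° = 136.67 N.

H_x ≈ 137 N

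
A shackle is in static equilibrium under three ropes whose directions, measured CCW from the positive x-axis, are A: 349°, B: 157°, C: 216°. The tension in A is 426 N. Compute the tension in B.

Resolve: ΣF_x = 426 cos 349° + T_B cos 157° + T_C cos 216° = 0.
        ΣF_y = 426 sin 349° + T_B sin 157° + T_C sin 216° = 0.
The known terms sum to (418.2, -81.28) N, so -0.9205 T_B − 0.8090 T_C = -418.2 and 0.3907 T_B − 0.5878 T_C = 81.28.
Solving simultaneously: T_B = 363.5 N, T_C = 103.3 N.

T_B ≈ 363 N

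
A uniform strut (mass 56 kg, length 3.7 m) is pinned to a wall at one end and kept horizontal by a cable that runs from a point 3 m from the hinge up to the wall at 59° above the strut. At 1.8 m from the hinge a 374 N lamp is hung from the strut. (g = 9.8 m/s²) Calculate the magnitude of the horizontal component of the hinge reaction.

Take torques about the hinge: T sin 59° · 3 = 56×9.8×1.85 + 374×1.8 = 1688.5 N·m.
So T = 1688.5 / (0.8572 × 3) = 656.61 N.
ΣF_x = 0: H_x = T cos 59° = 338.18 N.

H_x ≈ 338 N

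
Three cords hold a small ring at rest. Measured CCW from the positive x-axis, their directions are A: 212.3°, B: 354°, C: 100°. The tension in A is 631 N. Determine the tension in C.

T_C ≈ 407 N

Resolve: ΣF_x = 631 cos 212.3° + T_B cos 354° + T_C cos 100° = 0.
        ΣF_y = 631 sin 212.3° + T_B sin 354° + T_C sin 100° = 0.
The known terms sum to (-533.4, -337.2) N, so 0.9945 T_B − 0.1736 T_C = 533.4 and -0.1045 T_B + 0.9848 T_C = 337.2.
Solving simultaneously: T_B = 607.3 N, T_C = 406.8 N.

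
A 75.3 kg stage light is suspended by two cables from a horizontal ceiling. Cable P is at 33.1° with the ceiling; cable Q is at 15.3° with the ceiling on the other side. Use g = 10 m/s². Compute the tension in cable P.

T_P ≈ 971 N

Weight W = 75.3 × 10 = 753 N acts straight down.
Horizontal: T_P cos 33.1° = T_Q cos 15.3°  →  T_Q = 0.8685 T_P.
Vertical: T_P sin 33.1° + T_Q sin 15.3° = 753.
Substituting the horizontal relation into the vertical equation gives 0.7753 T_P = 753, so T_P = 971.3 N.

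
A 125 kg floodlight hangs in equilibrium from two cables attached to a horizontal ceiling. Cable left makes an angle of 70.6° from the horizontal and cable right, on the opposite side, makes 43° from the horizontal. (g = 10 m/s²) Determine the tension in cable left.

T_left ≈ 998 N

Weight W = 125 × 10 = 1250 N acts straight down.
Horizontal: T_left cos 70.6° = T_right cos 43°  →  T_right = 0.4542 T_left.
Vertical: T_left sin 70.6° + T_right sin 43° = 1250.
Substituting the horizontal relation into the vertical equation gives 1.253 T_left = 1250, so T_left = 997.6 N.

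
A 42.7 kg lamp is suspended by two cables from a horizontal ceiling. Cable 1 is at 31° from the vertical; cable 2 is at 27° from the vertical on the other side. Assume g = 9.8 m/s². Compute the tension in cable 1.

Angles from the horizontal: cable 1 is 90° − 31° = 59°, cable 2 is 90° − 27° = 63°.
Weight W = 42.7 × 9.8 = 418.5 N acts straight down.
Horizontal: T_1 cos 59° = T_2 cos 63°  →  T_2 = 1.134 T_1.
Vertical: T_1 sin 59° + T_2 sin 63° = 418.5.
Substituting the horizontal relation into the vertical equation gives 1.868 T_1 = 418.5, so T_1 = 224 N.

T_1 ≈ 224 N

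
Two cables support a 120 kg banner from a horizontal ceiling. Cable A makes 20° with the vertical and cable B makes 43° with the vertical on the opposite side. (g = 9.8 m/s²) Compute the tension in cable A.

T_A ≈ 900 N

Angles from the horizontal: cable A is 90° − 20° = 70°, cable B is 90° − 43° = 47°.
Weight W = 120 × 9.8 = 1176 N acts straight down.
Horizontal: T_A cos 70° = T_B cos 47°  →  T_B = 0.5015 T_A.
Vertical: T_A sin 70° + T_B sin 47° = 1176.
Substituting the horizontal relation into the vertical equation gives 1.306 T_A = 1176, so T_A = 900.1 N.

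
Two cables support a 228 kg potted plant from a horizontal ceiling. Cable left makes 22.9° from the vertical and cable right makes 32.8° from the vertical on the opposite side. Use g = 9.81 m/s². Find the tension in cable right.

Angles from the horizontal: cable left is 90° − 22.9° = 67.1°, cable right is 90° − 32.8° = 57.2°.
Weight W = 228 × 9.81 = 2237 N acts straight down.
Horizontal: T_left cos 67.1° = T_right cos 57.2°  →  T_left = 1.392 T_right.
Vertical: T_left sin 67.1° + T_right sin 57.2° = 2237.
Substituting the horizontal relation into the vertical equation gives 2.123 T_right = 2237, so T_right = 1054 N.

T_right ≈ 1050 N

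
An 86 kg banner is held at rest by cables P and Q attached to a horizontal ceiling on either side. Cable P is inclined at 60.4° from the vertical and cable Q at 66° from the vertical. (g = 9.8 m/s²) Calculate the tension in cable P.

Angles from the horizontal: cable P is 90° − 60.4° = 29.6°, cable Q is 90° − 66° = 24°.
Weight W = 86 × 9.8 = 842.8 N acts straight down.
Horizontal: T_P cos 29.6° = T_Q cos 24°  →  T_Q = 0.9518 T_P.
Vertical: T_P sin 29.6° + T_Q sin 24° = 842.8.
Substituting the horizontal relation into the vertical equation gives 0.8811 T_P = 842.8, so T_P = 956.6 N.

T_P ≈ 957 N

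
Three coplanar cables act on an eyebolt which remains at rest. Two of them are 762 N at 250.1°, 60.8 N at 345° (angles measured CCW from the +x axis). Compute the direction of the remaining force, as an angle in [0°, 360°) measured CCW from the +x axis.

θ ≈ 74.7°

Sum the known components: ΣF_x = -200.6 N, ΣF_y = -732.2 N.
For equilibrium the remaining force must supply (−ΣF_x, −ΣF_y) = (200.6, 732.2) N.
Magnitude = √((200.6)² + (732.2)²) = 759.2 N; direction = atan2(732.2, 200.6) = 74.7°.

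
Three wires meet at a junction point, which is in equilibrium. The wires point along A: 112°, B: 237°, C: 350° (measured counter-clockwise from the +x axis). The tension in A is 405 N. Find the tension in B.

T_B ≈ 373 N

Resolve: ΣF_x = 405 cos 112° + T_B cos 237° + T_C cos 350° = 0.
        ΣF_y = 405 sin 112° + T_B sin 237° + T_C sin 350° = 0.
The known terms sum to (-151.7, 375.5) N, so -0.5446 T_B + 0.9848 T_C = 151.7 and -0.8387 T_B − 0.1736 T_C = -375.5.
Solving simultaneously: T_B = 373.1 N, T_C = 360.4 N.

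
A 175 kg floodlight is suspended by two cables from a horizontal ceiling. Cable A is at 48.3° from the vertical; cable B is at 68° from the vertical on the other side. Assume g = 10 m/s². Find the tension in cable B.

T_B ≈ 1460 N

Angles from the horizontal: cable A is 90° − 48.3° = 41.7°, cable B is 90° − 68° = 22°.
Weight W = 175 × 10 = 1750 N acts straight down.
Horizontal: T_A cos 41.7° = T_B cos 22°  →  T_A = 1.242 T_B.
Vertical: T_A sin 41.7° + T_B sin 22° = 1750.
Substituting the horizontal relation into the vertical equation gives 1.201 T_B = 1750, so T_B = 1457 N.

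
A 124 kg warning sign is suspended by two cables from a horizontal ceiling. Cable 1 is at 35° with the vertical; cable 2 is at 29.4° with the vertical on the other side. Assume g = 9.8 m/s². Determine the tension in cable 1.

Angles from the horizontal: cable 1 is 90° − 35° = 55°, cable 2 is 90° − 29.4° = 60.6°.
Weight W = 124 × 9.8 = 1215 N acts straight down.
Horizontal: T_1 cos 55° = T_2 cos 60.6°  →  T_2 = 1.168 T_1.
Vertical: T_1 sin 55° + T_2 sin 60.6° = 1215.
Substituting the horizontal relation into the vertical equation gives 1.837 T_1 = 1215, so T_1 = 661.5 N.

T_1 ≈ 661 N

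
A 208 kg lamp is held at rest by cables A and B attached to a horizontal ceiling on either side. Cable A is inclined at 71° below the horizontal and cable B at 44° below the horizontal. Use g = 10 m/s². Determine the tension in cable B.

T_B ≈ 747 N

Weight W = 208 × 10 = 2080 N acts straight down.
Horizontal: T_A cos 71° = T_B cos 44°  →  T_A = 2.209 T_B.
Vertical: T_A sin 71° + T_B sin 44° = 2080.
Substituting the horizontal relation into the vertical equation gives 2.784 T_B = 2080, so T_B = 747.2 N.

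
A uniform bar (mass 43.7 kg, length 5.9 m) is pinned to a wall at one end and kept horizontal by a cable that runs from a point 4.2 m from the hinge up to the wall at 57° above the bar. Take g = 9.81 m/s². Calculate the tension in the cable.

Take torques about the hinge: T sin 57° · 4.2 = 43.7×9.81×2.95 = 1264.7 N·m.
So T = 1264.7 / (0.8387 × 4.2) = 359.03 N.

T ≈ 359 N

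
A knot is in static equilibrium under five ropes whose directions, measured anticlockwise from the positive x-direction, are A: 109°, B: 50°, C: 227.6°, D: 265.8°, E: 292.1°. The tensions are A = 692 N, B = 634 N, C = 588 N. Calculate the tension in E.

T_E ≈ 599 N

Resolve: ΣF_x = 692 cos 109° + 634 cos 50° + 588 cos 227.6° + T_D cos 265.8° + T_E cos 292.1° = 0.
        ΣF_y = 692 sin 109° + 634 sin 50° + 588 sin 227.6° + T_D sin 265.8° + T_E sin 292.1° = 0.
The known terms sum to (-214.3, 705.8) N, so -0.0732 T_D + 0.3762 T_E = 214.3 and -0.9973 T_D − 0.9265 T_E = -705.8.
Solving simultaneously: T_D = 151.2 N, T_E = 598.9 N.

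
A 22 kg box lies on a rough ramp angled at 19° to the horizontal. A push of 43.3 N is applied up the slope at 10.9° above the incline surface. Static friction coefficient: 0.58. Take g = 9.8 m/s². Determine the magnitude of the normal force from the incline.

Axes along / perpendicular to the incline. W sin 19° = 70.19 N down-slope; W cos 19° = 203.9 N into the surface.
Perpendicular: N = W cos 19° − P sin 10.9° = 203.9 − 8.188 = 195.7 N.
Along incline: P cos 10.9° + f = W sin 19° (friction acts up-slope) → f = 70.19 − 42.52 = 27.67 N.
|f| = 27.67 N ≤ μN = 113.5 N, so the box is indeed static.

N ≈ 196 N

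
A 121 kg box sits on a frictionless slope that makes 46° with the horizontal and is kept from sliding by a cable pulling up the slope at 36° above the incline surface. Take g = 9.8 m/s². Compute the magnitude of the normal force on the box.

N ≈ 204 N

Take axes along and perpendicular to the incline. Weight components: W sin 46° = 853 N down-slope, W cos 46° = 823.7 N into the surface.
Along incline: T cos 36° = W sin 46° → T = 1054 N.
Perpendicular: N = W cos 46° − T sin 36° = 204 N.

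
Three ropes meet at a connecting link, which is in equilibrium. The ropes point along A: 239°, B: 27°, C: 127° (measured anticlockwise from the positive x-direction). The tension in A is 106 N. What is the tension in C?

Resolve: ΣF_x = 106 cos 239° + T_B cos 27° + T_C cos 127° = 0.
        ΣF_y = 106 sin 239° + T_B sin 27° + T_C sin 127° = 0.
The known terms sum to (-54.59, -90.86) N, so 0.8910 T_B − 0.6018 T_C = 54.59 and 0.4540 T_B + 0.7986 T_C = 90.86.
Solving simultaneously: T_B = 99.80 N, T_C = 57.04 N.

T_C ≈ 57 N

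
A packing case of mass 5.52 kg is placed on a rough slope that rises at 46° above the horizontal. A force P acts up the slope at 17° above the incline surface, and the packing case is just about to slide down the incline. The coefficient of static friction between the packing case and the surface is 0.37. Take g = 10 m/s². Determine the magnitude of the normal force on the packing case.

N ≈ 29.5 N

On the verge of sliding down the incline, friction equals μN and acts up the slope.
Perpendicular: N + P sin 17° = W cos 46° = 38.35 N.
Along incline: P cos 17° + μN = W sin 46° with W sin 46° = 39.71 N.
Solving the pair for P and N: P = 30.09 N, N = 29.55 N (and f = μN = 10.93 N).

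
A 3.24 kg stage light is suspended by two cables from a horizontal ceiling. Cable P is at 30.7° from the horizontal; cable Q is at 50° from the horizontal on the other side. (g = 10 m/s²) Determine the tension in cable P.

T_P ≈ 21.1 N

Weight W = 3.24 × 10 = 32.4 N acts straight down.
Horizontal: T_P cos 30.7° = T_Q cos 50°  →  T_Q = 1.338 T_P.
Vertical: T_P sin 30.7° + T_Q sin 50° = 32.4.
Substituting the horizontal relation into the vertical equation gives 1.535 T_P = 32.4, so T_P = 21.1 N.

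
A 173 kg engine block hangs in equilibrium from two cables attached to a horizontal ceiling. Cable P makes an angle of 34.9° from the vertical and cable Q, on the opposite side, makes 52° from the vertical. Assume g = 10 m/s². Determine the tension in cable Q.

Angles from the horizontal: cable P is 90° − 34.9° = 55.1°, cable Q is 90° − 52° = 38°.
Weight W = 173 × 10 = 1730 N acts straight down.
Horizontal: T_P cos 55.1° = T_Q cos 38°  →  T_P = 1.377 T_Q.
Vertical: T_P sin 55.1° + T_Q sin 38° = 1730.
Substituting the horizontal relation into the vertical equation gives 1.745 T_Q = 1730, so T_Q = 991.3 N.

T_Q ≈ 991 N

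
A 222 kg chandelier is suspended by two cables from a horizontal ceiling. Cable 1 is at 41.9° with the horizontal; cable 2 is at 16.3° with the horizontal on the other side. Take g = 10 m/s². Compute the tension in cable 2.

Weight W = 222 × 10 = 2220 N acts straight down.
Horizontal: T_1 cos 41.9° = T_2 cos 16.3°  →  T_1 = 1.29 T_2.
Vertical: T_1 sin 41.9° + T_2 sin 16.3° = 2220.
Substituting the horizontal relation into the vertical equation gives 1.142 T_2 = 2220, so T_2 = 1944 N.

T_2 ≈ 1940 N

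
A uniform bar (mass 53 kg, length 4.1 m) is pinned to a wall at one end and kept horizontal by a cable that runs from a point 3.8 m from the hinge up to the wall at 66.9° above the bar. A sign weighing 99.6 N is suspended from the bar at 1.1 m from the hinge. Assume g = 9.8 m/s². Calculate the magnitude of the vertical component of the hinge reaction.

|H_y| ≈ 310 N

Take torques about the hinge: T sin 66.9° · 3.8 = 53×9.8×2.05 + 99.6×1.1 = 1174.3 N·m.
So T = 1174.3 / (0.9198 × 3.8) = 335.97 N.
ΣF_y = 0: H_y = (53×9.8 + 99.6) − T sin 66.9° = 619 − 309.03 = 309.97 N.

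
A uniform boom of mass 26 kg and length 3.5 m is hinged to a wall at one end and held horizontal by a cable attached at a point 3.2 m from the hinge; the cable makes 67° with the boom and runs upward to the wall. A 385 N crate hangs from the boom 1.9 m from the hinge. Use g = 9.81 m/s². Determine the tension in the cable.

Take torques about the hinge: T sin 67° · 3.2 = 26×9.81×1.75 + 385×1.9 = 1177.9 N·m.
So T = 1177.9 / (0.9205 × 3.2) = 399.87 N.

T ≈ 400 N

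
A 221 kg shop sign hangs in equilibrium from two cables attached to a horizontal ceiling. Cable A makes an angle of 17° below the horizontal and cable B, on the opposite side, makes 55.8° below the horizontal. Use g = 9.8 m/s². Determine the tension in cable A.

Weight W = 221 × 9.8 = 2166 N acts straight down.
Horizontal: T_A cos 17° = T_B cos 55.8°  →  T_B = 1.701 T_A.
Vertical: T_A sin 17° + T_B sin 55.8° = 2166.
Substituting the horizontal relation into the vertical equation gives 1.7 T_A = 2166, so T_A = 1274 N.

T_A ≈ 1270 N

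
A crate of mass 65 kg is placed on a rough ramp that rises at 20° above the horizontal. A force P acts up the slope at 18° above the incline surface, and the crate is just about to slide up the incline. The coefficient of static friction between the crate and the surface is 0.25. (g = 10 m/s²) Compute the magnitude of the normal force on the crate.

N ≈ 498 N

On the verge of sliding up the incline, friction equals μN and acts down the slope.
Perpendicular: N + P sin 18° = W cos 20° = 610.8 N.
Along incline: P cos 18° = W sin 20° + μN  with W sin 20° = 222.3 N.
Solving the pair for P and N: P = 364.7 N, N = 498.1 N (and f = μN = 124.5 N).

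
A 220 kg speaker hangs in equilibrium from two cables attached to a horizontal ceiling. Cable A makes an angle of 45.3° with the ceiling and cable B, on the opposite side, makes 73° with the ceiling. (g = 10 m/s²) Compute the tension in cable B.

T_B ≈ 1760 N

Weight W = 220 × 10 = 2200 N acts straight down.
Horizontal: T_A cos 45.3° = T_B cos 73°  →  T_A = 0.4157 T_B.
Vertical: T_A sin 45.3° + T_B sin 73° = 2200.
Substituting the horizontal relation into the vertical equation gives 1.252 T_B = 2200, so T_B = 1758 N.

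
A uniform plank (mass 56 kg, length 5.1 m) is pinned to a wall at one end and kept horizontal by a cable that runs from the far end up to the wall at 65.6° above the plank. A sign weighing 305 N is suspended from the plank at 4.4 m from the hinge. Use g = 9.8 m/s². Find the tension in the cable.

Take torques about the hinge: T sin 65.6° · 5.1 = 56×9.8×2.55 + 305×4.4 = 2741.4 N·m.
So T = 2741.4 / (0.9107 × 5.1) = 590.26 N.

T ≈ 590 N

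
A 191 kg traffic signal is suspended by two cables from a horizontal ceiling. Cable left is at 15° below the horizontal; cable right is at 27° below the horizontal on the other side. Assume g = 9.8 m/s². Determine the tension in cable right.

T_right ≈ 2700 N

Weight W = 191 × 9.8 = 1872 N acts straight down.
Horizontal: T_left cos 15° = T_right cos 27°  →  T_left = 0.9224 T_right.
Vertical: T_left sin 15° + T_right sin 27° = 1872.
Substituting the horizontal relation into the vertical equation gives 0.6927 T_right = 1872, so T_right = 2702 N.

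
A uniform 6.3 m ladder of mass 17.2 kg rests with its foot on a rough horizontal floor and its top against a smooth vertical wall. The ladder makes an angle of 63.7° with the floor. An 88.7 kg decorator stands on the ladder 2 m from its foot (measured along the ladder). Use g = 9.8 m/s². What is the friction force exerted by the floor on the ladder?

Torques about the foot: N_wall · 6.3 sin 63.7° = 17.2×9.8×3.15 cos 63.7° + 88.7×9.8×2 cos 63.7° → N_wall = 178.04 N.
ΣF_x = 0: f_floor = N_wall = 178.04 N.

f ≈ 178 N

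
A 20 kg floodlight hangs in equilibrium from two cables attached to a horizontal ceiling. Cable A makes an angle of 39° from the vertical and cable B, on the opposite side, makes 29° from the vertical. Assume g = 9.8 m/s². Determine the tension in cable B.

T_B ≈ 133 N

Angles from the horizontal: cable A is 90° − 39° = 51°, cable B is 90° − 29° = 61°.
Weight W = 20 × 9.8 = 196 N acts straight down.
Horizontal: T_A cos 51° = T_B cos 61°  →  T_A = 0.7704 T_B.
Vertical: T_A sin 51° + T_B sin 61° = 196.
Substituting the horizontal relation into the vertical equation gives 1.473 T_B = 196, so T_B = 133 N.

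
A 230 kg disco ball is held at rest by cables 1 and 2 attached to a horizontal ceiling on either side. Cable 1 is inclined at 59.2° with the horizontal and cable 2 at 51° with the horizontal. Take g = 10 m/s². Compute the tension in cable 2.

T_2 ≈ 1250 N

Weight W = 230 × 10 = 2300 N acts straight down.
Horizontal: T_1 cos 59.2° = T_2 cos 51°  →  T_1 = 1.229 T_2.
Vertical: T_1 sin 59.2° + T_2 sin 51° = 2300.
Substituting the horizontal relation into the vertical equation gives 1.833 T_2 = 2300, so T_2 = 1255 N.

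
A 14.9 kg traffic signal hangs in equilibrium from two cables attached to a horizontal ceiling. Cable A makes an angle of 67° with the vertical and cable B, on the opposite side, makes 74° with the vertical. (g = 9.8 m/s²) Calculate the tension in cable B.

T_B ≈ 214 N

Angles from the horizontal: cable A is 90° − 67° = 23°, cable B is 90° − 74° = 16°.
Weight W = 14.9 × 9.8 = 146 N acts straight down.
Horizontal: T_A cos 23° = T_B cos 16°  →  T_A = 1.044 T_B.
Vertical: T_A sin 23° + T_B sin 16° = 146.
Substituting the horizontal relation into the vertical equation gives 0.6837 T_B = 146, so T_B = 213.6 N.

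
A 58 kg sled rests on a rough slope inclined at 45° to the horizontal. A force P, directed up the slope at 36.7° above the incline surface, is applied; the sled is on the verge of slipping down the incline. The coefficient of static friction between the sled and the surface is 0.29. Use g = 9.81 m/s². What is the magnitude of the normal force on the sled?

N ≈ 131 N

On the verge of sliding down the incline, friction equals μN and acts up the slope.
Perpendicular: N + P sin 36.7° = W cos 45° = 402.3 N.
Along incline: P cos 36.7° + μN = W sin 45° with W sin 45° = 402.3 N.
Solving the pair for P and N: P = 454.5 N, N = 130.7 N (and f = μN = 37.9 N).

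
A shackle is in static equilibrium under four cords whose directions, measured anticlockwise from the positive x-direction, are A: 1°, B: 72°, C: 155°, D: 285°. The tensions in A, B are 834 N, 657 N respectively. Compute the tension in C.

Resolve: ΣF_x = 834 cos 1° + 657 cos 72° + T_C cos 155° + T_D cos 285° = 0.
        ΣF_y = 834 sin 1° + 657 sin 72° + T_C sin 155° + T_D sin 285° = 0.
The known terms sum to (1037, 639.4) N, so -0.9063 T_C + 0.2588 T_D = -1037 and 0.4226 T_C − 0.9659 T_D = -639.4.
Solving simultaneously: T_C = 1523 N, T_D = 1329 N.

T_C ≈ 1520 N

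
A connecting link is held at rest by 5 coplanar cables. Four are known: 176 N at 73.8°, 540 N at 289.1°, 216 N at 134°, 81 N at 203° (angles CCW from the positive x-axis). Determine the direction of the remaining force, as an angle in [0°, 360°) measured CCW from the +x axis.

Sum the known components: ΣF_x = 1.193 N, ΣF_y = -217.5 N.
For equilibrium the remaining force must supply (−ΣF_x, −ΣF_y) = (-1.193, 217.5) N.
Magnitude = √((-1.193)² + (217.5)²) = 217.5 N; direction = atan2(217.5, -1.193) = 90.3°.

θ ≈ 90.3°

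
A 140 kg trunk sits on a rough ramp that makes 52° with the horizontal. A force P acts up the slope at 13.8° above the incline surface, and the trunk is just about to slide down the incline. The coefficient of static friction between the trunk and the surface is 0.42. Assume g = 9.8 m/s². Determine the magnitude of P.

On the verge of sliding down the incline, friction equals μN and acts up the slope.
Perpendicular: N + P sin 13.8° = W cos 52° = 844.7 N.
Along incline: P cos 13.8° + μN = W sin 52° with W sin 52° = 1081 N.
Solving the pair for P and N: P = 834 N, N = 645.7 N (and f = μN = 271.2 N).

P ≈ 834 N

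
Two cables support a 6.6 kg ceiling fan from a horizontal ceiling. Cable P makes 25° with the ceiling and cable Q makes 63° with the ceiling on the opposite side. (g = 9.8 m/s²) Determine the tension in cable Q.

Weight W = 6.6 × 9.8 = 64.68 N acts straight down.
Horizontal: T_P cos 25° = T_Q cos 63°  →  T_P = 0.5009 T_Q.
Vertical: T_P sin 25° + T_Q sin 63° = 64.68.
Substituting the horizontal relation into the vertical equation gives 1.103 T_Q = 64.68, so T_Q = 58.66 N.

T_Q ≈ 58.7 N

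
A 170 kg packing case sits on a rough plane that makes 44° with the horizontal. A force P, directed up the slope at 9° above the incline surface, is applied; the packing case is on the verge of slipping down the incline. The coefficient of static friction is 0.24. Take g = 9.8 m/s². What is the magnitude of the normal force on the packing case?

N ≈ 1060 N

On the verge of sliding down the incline, friction equals μN and acts up the slope.
Perpendicular: N + P sin 9° = W cos 44° = 1198 N.
Along incline: P cos 9° + μN = W sin 44° with W sin 44° = 1157 N.
Solving the pair for P and N: P = 915.3 N, N = 1055 N (and f = μN = 253.3 N).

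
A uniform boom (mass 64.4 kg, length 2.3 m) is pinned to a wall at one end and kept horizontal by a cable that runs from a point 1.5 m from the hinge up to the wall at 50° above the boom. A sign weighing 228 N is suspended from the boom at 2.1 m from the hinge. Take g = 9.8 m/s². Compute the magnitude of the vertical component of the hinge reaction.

Take torques about the hinge: T sin 50° · 1.5 = 64.4×9.8×1.15 + 228×2.1 = 1204.6 N·m.
So T = 1204.6 / (0.7660 × 1.5) = 1048.3 N.
ΣF_y = 0: H_y = (64.4×9.8 + 228) − T sin 50° = 859.12 − 803.06 = 56.061 N.

|H_y| ≈ 56.1 N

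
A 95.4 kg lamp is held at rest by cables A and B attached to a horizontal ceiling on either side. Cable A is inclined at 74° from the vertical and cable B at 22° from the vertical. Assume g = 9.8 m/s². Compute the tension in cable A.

T_A ≈ 352 N

Angles from the horizontal: cable A is 90° − 74° = 16°, cable B is 90° − 22° = 68°.
Weight W = 95.4 × 9.8 = 934.9 N acts straight down.
Horizontal: T_A cos 16° = T_B cos 68°  →  T_B = 2.566 T_A.
Vertical: T_A sin 16° + T_B sin 68° = 934.9.
Substituting the horizontal relation into the vertical equation gives 2.655 T_A = 934.9, so T_A = 352.2 N.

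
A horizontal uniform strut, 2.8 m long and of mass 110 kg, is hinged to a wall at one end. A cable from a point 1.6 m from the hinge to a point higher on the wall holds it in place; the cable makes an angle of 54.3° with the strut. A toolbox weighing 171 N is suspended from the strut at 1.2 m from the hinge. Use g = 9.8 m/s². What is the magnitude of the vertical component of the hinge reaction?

Take torques about the hinge: T sin 54.3° · 1.6 = 110×9.8×1.4 + 171×1.2 = 1714.4 N·m.
So T = 1714.4 / (0.8121 × 1.6) = 1319.4 N.
ΣF_y = 0: H_y = (110×9.8 + 171) − T sin 54.3° = 1249 − 1071.5 = 177.5 N.

|H_y| ≈ 178 N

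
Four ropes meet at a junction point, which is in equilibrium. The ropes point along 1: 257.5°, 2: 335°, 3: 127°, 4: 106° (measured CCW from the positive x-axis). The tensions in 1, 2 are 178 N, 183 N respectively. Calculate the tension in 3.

T_3 ≈ 148 N

Resolve: ΣF_x = 178 cos 257.5° + 183 cos 335° + T_3 cos 127° + T_4 cos 106° = 0.
        ΣF_y = 178 sin 257.5° + 183 sin 335° + T_3 sin 127° + T_4 sin 106° = 0.
The known terms sum to (127.3, -251.1) N, so -0.6018 T_3 − 0.2756 T_4 = -127.3 and 0.7986 T_3 + 0.9613 T_4 = 251.1.
Solving simultaneously: T_3 = 148.4 N, T_4 = 138 N.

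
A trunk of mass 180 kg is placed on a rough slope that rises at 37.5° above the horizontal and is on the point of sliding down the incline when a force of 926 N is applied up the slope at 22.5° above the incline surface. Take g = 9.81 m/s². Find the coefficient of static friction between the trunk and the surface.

μ ≈ 0.210

On the verge of sliding down the incline, friction is at its maximum μN and acts up the slope.
Perpendicular to incline: N = W cos 37.5° − P sin 22.5° = 1401 − 354.4 = 1047 N.
Along incline: P cos 22.5° + μN = W sin 37.5° → μ = (W sin 37.5° − P cos 22.5°) / N = 0.2097.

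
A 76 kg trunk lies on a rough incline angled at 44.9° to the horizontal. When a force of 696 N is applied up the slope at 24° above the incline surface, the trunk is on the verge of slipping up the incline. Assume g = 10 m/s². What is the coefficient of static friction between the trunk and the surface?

μ ≈ 0.389

On the verge of sliding up the incline, friction is at its maximum μN and acts down the slope.
Perpendicular to incline: N = W cos 44.9° − P sin 24° = 538.3 − 283.1 = 255.2 N.
Along incline: P cos 24° − μN = W sin 44.9° → μ = −(W sin 44.9° − P cos 24°) / N = 0.3893.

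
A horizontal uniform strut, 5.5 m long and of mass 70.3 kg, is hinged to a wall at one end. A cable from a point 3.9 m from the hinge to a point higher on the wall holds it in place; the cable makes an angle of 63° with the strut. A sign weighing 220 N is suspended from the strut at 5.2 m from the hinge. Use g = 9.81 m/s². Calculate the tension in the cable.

T ≈ 875 N

Take torques about the hinge: T sin 63° · 3.9 = 70.3×9.81×2.75 + 220×5.2 = 3040.5 N·m.
So T = 3040.5 / (0.8910 × 3.9) = 874.99 N.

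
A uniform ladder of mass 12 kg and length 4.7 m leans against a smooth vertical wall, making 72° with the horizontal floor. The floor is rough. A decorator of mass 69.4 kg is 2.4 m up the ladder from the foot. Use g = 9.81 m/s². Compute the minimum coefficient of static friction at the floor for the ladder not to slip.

ΣF_y = 0: N_floor = 12×9.81 + 69.4×9.81 = 798.53 N.
Torques about the foot: N_wall · 4.7 sin 72° = 12×9.81×2.35 cos 72° + 69.4×9.81×2.4 cos 72° → N_wall = 132.08 N.
ΣF_x = 0: f_floor = N_wall = 132.08 N.
μ_min = f_floor / N_floor = 132.08 / 798.53 = 0.1654.

μ_min ≈ 0.165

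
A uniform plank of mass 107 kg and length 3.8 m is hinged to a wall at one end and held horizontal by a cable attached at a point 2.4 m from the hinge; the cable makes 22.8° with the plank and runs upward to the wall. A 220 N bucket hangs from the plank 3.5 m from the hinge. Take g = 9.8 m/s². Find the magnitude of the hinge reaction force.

Take torques about the hinge: T sin 22.8° · 2.4 = 107×9.8×1.9 + 220×3.5 = 2762.3 N·m.
So T = 2762.3 / (0.3875 × 2.4) = 2970.1 N.
ΣF_x = 0: H_x = T cos 22.8° = 2738.1 N.
ΣF_y = 0: H_y = (107×9.8 + 220) − T sin 22.8° = 1268.6 − 1151 = 117.62 N.
|H| = √(H_x² + H_y²) = √((2738.1)² + (117.62)²) = 2740.6 N.

|H| ≈ 2740 N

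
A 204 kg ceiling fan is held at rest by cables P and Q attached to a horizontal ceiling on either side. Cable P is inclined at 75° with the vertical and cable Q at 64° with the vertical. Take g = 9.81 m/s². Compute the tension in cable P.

T_P ≈ 2740 N

Angles from the horizontal: cable P is 90° − 75° = 15°, cable Q is 90° − 64° = 26°.
Weight W = 204 × 9.81 = 2001 N acts straight down.
Horizontal: T_P cos 15° = T_Q cos 26°  →  T_Q = 1.075 T_P.
Vertical: T_P sin 15° + T_Q sin 26° = 2001.
Substituting the horizontal relation into the vertical equation gives 0.7299 T_P = 2001, so T_P = 2742 N.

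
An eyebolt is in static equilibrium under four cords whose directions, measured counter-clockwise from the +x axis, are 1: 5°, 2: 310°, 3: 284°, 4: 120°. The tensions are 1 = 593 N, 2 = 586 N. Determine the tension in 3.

T_3 ≈ 2320 N

Resolve: ΣF_x = 593 cos 5° + 586 cos 310° + T_3 cos 284° + T_4 cos 120° = 0.
        ΣF_y = 593 sin 5° + 586 sin 310° + T_3 sin 284° + T_4 sin 120° = 0.
The known terms sum to (967.4, -397.2) N, so 0.2419 T_3 − 0.5000 T_4 = -967.4 and -0.9703 T_3 + 0.8660 T_4 = 397.2.
Solving simultaneously: T_3 = 2319 N, T_4 = 3057 N.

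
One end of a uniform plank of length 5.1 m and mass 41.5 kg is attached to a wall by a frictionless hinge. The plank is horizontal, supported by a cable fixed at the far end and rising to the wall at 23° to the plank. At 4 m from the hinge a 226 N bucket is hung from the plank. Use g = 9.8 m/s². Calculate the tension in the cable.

Take torques about the hinge: T sin 23° · 5.1 = 41.5×9.8×2.55 + 226×4 = 1941.1 N·m.
So T = 1941.1 / (0.3907 × 5.1) = 974.08 N.

T ≈ 974 N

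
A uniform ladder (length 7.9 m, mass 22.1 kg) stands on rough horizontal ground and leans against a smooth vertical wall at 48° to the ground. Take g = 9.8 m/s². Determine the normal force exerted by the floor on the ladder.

N_floor ≈ 217 N

ΣF_y = 0: N_floor = 22.1×9.8 = 216.58 N.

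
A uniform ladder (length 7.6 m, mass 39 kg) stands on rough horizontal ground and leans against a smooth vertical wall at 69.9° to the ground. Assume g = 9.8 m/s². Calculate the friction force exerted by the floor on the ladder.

Torques about the foot: N_wall · 7.6 sin 69.9° = 39×9.8×3.8 cos 69.9° → N_wall = 69.933 N.
ΣF_x = 0: f_floor = N_wall = 69.933 N.

f ≈ 69.9 N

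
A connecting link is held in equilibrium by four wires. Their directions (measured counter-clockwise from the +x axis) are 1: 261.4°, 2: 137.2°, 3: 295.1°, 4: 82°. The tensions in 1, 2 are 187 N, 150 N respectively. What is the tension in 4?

Resolve: ΣF_x = 187 cos 261.4° + 150 cos 137.2° + T_3 cos 295.1° + T_4 cos 82° = 0.
        ΣF_y = 187 sin 261.4° + 150 sin 137.2° + T_3 sin 295.1° + T_4 sin 82° = 0.
The known terms sum to (-138, -82.98) N, so 0.4242 T_3 + 0.1392 T_4 = 138 and -0.9056 T_3 + 0.9903 T_4 = 82.98.
Solving simultaneously: T_3 = 229.1 N, T_4 = 293.3 N.

T_4 ≈ 293 N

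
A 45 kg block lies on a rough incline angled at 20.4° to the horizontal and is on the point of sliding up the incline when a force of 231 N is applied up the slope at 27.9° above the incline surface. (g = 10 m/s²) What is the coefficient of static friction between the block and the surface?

On the verge of sliding up the incline, friction is at its maximum μN and acts down the slope.
Perpendicular to incline: N = W cos 20.4° − P sin 27.9° = 421.8 − 108.1 = 313.7 N.
Along incline: P cos 27.9° − μN = W sin 20.4° → μ = −(W sin 20.4° − P cos 27.9°) / N = 0.1508.

μ ≈ 0.151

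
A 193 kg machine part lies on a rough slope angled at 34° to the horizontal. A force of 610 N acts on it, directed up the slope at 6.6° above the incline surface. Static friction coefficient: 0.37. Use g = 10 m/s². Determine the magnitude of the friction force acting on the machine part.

Axes along / perpendicular to the incline. W sin 34° = 1079 N down-slope; W cos 34° = 1600 N into the surface.
Perpendicular: N = W cos 34° − P sin 6.6° = 1600 − 70.11 = 1530 N.
Along incline: P cos 6.6° + f = W sin 34° (friction acts up-slope) → f = 1079 − 606 = 473.3 N.
|f| = 473.3 N ≤ μN = 566.1 N, so the machine part is indeed static.

f ≈ 473 N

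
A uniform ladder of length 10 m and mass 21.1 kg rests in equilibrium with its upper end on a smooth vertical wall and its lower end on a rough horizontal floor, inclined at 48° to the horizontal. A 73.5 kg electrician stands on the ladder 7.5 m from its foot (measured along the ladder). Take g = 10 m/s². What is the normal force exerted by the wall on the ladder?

N_wall ≈ 591 N

Torques about the foot: N_wall · 10 sin 48° = 21.1×10×5 cos 48° + 73.5×10×7.5 cos 48° → N_wall = 591.34 N.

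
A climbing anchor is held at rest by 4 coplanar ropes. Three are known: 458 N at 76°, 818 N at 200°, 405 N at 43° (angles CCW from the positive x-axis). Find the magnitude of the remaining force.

F ≈ 570 N

Sum the known components: ΣF_x = -361.7 N, ΣF_y = 440.8 N.
For equilibrium the remaining force must supply (−ΣF_x, −ΣF_y) = (361.7, -440.8) N.
Magnitude = √((361.7)² + (-440.8)²) = 570.2 N; direction = atan2(-440.8, 361.7) = 309.4°.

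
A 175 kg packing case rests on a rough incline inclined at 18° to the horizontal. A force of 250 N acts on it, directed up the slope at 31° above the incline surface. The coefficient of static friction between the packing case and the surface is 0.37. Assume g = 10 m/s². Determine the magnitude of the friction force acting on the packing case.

f ≈ 326 N

Axes along / perpendicular to the incline. W sin 18° = 540.8 N down-slope; W cos 18° = 1664 N into the surface.
Perpendicular: N = W cos 18° − P sin 31° = 1664 − 128.8 = 1536 N.
Along incline: P cos 31° + f = W sin 18° (friction acts up-slope) → f = 540.8 − 214.3 = 326.5 N.
|f| = 326.5 N ≤ μN = 568.2 N, so the packing case is indeed static.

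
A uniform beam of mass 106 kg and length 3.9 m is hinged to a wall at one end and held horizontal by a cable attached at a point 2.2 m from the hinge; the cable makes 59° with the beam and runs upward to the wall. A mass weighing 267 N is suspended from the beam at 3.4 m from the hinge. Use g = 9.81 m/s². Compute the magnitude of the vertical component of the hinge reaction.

|H_y| ≈ 27.5 N

Take torques about the hinge: T sin 59° · 2.2 = 106×9.81×1.95 + 267×3.4 = 2935.5 N·m.
So T = 2935.5 / (0.8572 × 2.2) = 1556.7 N.
ΣF_y = 0: H_y = (106×9.81 + 267) − T sin 59° = 1306.9 − 1334.3 = -27.47 N.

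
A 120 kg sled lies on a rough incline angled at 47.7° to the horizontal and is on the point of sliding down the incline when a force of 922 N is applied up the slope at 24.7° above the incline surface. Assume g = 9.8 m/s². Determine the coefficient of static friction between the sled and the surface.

μ ≈ 0.0792

On the verge of sliding down the incline, friction is at its maximum μN and acts up the slope.
Perpendicular to incline: N = W cos 47.7° − P sin 24.7° = 791.5 − 385.3 = 406.2 N.
Along incline: P cos 24.7° + μN = W sin 47.7° → μ = (W sin 47.7° − P cos 24.7°) / N = 0.07918.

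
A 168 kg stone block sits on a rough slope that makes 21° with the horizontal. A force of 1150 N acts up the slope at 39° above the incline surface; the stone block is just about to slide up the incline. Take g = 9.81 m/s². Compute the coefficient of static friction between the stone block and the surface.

μ ≈ 0.372

On the verge of sliding up the incline, friction is at its maximum μN and acts down the slope.
Perpendicular to incline: N = W cos 21° − P sin 39° = 1539 − 723.7 = 814.9 N.
Along incline: P cos 39° − μN = W sin 21° → μ = −(W sin 21° − P cos 39°) / N = 0.3719.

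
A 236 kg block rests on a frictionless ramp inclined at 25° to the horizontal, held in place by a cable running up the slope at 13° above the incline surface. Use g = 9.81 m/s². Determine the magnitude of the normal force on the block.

N ≈ 1870 N

Take axes along and perpendicular to the incline. Weight components: W sin 25° = 978.4 N down-slope, W cos 25° = 2098 N into the surface.
Along incline: T cos 13° = W sin 25° → T = 1004 N.
Perpendicular: N = W cos 25° − T sin 13° = 1872 N.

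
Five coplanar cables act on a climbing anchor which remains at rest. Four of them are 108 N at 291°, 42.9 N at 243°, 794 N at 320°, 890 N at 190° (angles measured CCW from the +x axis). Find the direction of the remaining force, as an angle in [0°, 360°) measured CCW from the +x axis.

θ ≈ 72.8°

Sum the known components: ΣF_x = -249 N, ΣF_y = -804 N.
For equilibrium the remaining force must supply (−ΣF_x, −ΣF_y) = (249, 804) N.
Magnitude = √((249)² + (804)²) = 841.7 N; direction = atan2(804, 249) = 72.8°.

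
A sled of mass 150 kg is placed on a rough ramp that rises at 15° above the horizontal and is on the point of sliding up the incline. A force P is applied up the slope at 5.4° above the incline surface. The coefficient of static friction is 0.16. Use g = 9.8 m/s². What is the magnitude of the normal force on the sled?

On the verge of sliding up the incline, friction equals μN and acts down the slope.
Perpendicular: N + P sin 5.4° = W cos 15° = 1420 N.
Along incline: P cos 5.4° = W sin 15° + μN  with W sin 15° = 380.5 N.
Solving the pair for P and N: P = 601.3 N, N = 1363 N (and f = μN = 218.1 N).

N ≈ 1360 N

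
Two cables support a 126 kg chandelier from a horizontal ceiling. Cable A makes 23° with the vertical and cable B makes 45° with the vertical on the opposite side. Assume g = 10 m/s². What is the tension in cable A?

Angles from the horizontal: cable A is 90° − 23° = 67°, cable B is 90° − 45° = 45°.
Weight W = 126 × 10 = 1260 N acts straight down.
Horizontal: T_A cos 67° = T_B cos 45°  →  T_B = 0.5526 T_A.
Vertical: T_A sin 67° + T_B sin 45° = 1260.
Substituting the horizontal relation into the vertical equation gives 1.311 T_A = 1260, so T_A = 960.9 N.

T_A ≈ 961 N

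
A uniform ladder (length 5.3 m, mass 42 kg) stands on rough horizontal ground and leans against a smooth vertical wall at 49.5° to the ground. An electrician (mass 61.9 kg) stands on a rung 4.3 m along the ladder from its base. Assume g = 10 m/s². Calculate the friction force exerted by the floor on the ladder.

Torques about the foot: N_wall · 5.3 sin 49.5° = 42×10×2.65 cos 49.5° + 61.9×10×4.3 cos 49.5° → N_wall = 608.28 N.
ΣF_x = 0: f_floor = N_wall = 608.28 N.

f ≈ 608 N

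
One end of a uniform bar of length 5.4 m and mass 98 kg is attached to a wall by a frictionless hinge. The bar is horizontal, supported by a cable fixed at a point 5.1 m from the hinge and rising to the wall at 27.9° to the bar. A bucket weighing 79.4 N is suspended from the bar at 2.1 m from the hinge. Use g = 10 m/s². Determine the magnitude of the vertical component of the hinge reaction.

|H_y| ≈ 508 N

Take torques about the hinge: T sin 27.9° · 5.1 = 98×10×2.7 + 79.4×2.1 = 2812.7 N·m.
So T = 2812.7 / (0.4679 × 5.1) = 1178.6 N.
ΣF_y = 0: H_y = (98×10 + 79.4) − T sin 27.9° = 1059.4 − 551.52 = 507.88 N.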